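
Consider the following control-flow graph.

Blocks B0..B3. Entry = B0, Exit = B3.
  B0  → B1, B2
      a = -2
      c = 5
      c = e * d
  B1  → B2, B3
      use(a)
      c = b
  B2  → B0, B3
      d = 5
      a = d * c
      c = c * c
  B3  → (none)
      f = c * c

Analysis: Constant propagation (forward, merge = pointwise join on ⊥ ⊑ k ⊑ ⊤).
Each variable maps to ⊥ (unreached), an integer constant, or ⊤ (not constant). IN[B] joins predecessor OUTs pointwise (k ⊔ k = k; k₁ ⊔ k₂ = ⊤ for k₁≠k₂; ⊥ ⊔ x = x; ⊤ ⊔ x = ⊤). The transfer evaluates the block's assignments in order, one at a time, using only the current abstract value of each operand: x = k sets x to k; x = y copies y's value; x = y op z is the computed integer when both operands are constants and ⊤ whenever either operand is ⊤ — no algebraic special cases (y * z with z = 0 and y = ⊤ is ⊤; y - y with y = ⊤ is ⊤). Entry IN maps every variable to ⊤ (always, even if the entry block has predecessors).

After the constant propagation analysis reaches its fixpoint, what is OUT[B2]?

Answer: {a: ⊤, b: ⊤, c: ⊤, d: 5, e: ⊤, f: ⊤}

Derivation:
Converged values:
  B0: | IN=(all ⊤) | OUT={a:-2; rest ⊤}
  B1: | IN={a:-2; rest ⊤} | OUT={a:-2; rest ⊤}
  B2: | IN={a:-2; rest ⊤} | OUT={d:5; rest ⊤}
  B3: | IN=(all ⊤) | OUT=(all ⊤)

Merge at B2: IN[B2] = OUT[B0] ⊔ OUT[B1] = {a: -2, b: ⊤, c: ⊤, d: ⊤, e: ⊤, f: ⊤}
Applying B2's transfer function to that IN value gives OUT[B2] (row B2 above).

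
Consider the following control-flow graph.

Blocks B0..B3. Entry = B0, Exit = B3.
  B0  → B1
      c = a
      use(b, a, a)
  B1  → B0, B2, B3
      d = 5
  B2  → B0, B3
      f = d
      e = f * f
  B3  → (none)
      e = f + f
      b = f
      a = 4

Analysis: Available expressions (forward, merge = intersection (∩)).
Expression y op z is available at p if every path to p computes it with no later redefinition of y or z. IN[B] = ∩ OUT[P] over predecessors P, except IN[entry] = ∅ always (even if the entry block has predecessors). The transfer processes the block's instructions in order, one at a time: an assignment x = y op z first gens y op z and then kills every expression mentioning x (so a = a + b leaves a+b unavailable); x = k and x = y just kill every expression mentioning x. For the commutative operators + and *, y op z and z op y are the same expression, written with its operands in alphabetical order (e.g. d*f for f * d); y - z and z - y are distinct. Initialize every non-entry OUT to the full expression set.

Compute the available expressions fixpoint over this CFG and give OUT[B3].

Fixpoint table:
  B0:  IN={}  OUT={}
  B1:  IN={}  OUT={}
  B2:  IN={}  OUT={f*f}
  B3:  IN={}  OUT={f+f}

Merge at B3: IN[B3] = OUT[B1] ∩ OUT[B2] = {}
Applying B3's transfer function to that IN value gives OUT[B3] (row B3 above).

Answer: {f+f}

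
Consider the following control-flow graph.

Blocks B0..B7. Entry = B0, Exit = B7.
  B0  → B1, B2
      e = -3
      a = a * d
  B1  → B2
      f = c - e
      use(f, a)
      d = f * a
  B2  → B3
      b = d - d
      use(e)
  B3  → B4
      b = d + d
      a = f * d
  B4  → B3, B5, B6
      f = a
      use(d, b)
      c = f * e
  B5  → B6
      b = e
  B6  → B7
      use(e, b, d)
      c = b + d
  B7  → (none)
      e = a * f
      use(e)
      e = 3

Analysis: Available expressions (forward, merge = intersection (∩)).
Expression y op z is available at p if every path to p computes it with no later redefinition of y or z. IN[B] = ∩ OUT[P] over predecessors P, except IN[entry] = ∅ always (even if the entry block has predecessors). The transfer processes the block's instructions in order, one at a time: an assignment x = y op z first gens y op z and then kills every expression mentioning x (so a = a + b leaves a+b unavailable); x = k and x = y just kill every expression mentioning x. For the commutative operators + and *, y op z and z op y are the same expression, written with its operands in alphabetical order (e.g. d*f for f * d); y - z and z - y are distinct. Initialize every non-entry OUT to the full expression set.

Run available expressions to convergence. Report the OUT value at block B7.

Answer: {a*f, b+d, d+d, d-d}

Working:
Fixpoint table:
  B0:  IN={}  OUT={}
  B1:  IN={}  OUT={a*f, c-e}
  B2:  IN={}  OUT={d-d}
  B3:  IN={d-d}  OUT={d*f, d+d, d-d}
  B4:  IN={d*f, d+d, d-d}  OUT={d+d, d-d, e*f}
  B5:  IN={d+d, d-d, e*f}  OUT={d+d, d-d, e*f}
  B6:  IN={d+d, d-d, e*f}  OUT={b+d, d+d, d-d, e*f}
  B7:  IN={b+d, d+d, d-d, e*f}  OUT={a*f, b+d, d+d, d-d}

Merge at B7: IN[B7] = OUT[B6] = {b+d, d+d, d-d, e*f}
Applying B7's transfer function to that IN value gives OUT[B7] (row B7 above).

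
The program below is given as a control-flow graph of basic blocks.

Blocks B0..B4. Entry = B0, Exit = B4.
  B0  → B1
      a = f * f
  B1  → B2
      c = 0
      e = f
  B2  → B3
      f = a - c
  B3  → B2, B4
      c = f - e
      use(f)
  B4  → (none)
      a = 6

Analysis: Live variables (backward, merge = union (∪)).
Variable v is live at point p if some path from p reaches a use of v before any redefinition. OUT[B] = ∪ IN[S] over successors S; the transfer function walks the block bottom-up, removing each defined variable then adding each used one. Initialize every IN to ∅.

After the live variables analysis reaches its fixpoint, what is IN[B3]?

Answer: {a, e, f}

Derivation:
Per-block solution:
  B0:  IN={f}  OUT={a, f}
  B1:  IN={a, f}  OUT={a, c, e}
  B2:  IN={a, c, e}  OUT={a, e, f}
  B3:  IN={a, e, f}  OUT={a, c, e}
  B4:  IN={}  OUT={}

Merge at B3: OUT[B3] = IN[B2] ⊔ IN[B4] = {a, c, e}
Applying B3's transfer function to that OUT value gives IN[B3] (row B3 above).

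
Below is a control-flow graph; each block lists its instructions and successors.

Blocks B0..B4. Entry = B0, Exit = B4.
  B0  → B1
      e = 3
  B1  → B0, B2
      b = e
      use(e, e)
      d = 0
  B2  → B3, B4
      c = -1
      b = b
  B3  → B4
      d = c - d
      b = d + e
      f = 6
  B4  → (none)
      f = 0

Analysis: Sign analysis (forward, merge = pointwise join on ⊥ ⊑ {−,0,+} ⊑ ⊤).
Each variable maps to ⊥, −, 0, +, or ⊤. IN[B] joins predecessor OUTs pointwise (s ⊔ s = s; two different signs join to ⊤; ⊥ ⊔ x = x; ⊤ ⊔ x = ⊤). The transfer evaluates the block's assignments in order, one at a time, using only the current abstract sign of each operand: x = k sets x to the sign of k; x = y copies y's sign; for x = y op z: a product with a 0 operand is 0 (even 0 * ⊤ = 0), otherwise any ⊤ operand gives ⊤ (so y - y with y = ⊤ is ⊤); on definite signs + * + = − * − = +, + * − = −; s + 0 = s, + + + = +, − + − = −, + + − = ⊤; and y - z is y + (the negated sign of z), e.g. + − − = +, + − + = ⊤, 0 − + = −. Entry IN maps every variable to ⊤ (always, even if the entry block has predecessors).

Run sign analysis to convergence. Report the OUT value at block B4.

Answer: {a: ⊤, b: ⊤, c: -, d: ⊤, e: +, f: 0}

Derivation:
Fixpoint table:
  B0:  IN=(all ⊤)  OUT={e:+; rest ⊤}
  B1:  IN={e:+; rest ⊤}  OUT={b:+, d:0, e:+; rest ⊤}
  B2:  IN={b:+, d:0, e:+; rest ⊤}  OUT={b:+, c:-, d:0, e:+; rest ⊤}
  B3:  IN={b:+, c:-, d:0, e:+; rest ⊤}  OUT={c:-, d:-, e:+, f:+; rest ⊤}
  B4:  IN={c:-, e:+; rest ⊤}  OUT={c:-, e:+, f:0; rest ⊤}

Merge at B4: IN[B4] = OUT[B2] ⊔ OUT[B3] = {a: ⊤, b: ⊤, c: -, d: ⊤, e: +, f: ⊤}
Applying B4's transfer function to that IN value gives OUT[B4] (row B4 above).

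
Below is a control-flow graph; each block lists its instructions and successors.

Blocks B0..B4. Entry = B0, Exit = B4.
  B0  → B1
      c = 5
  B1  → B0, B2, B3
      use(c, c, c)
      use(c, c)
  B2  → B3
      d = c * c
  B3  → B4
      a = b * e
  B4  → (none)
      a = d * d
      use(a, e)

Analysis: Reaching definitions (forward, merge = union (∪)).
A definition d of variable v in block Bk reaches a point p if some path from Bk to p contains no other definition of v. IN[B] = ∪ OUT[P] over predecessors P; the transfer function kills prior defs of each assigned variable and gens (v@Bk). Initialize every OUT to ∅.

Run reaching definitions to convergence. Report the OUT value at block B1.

Answer: {c@B0}

Trace:
Converged values:
  B0: | IN={c@B0} | OUT={c@B0}
  B1: | IN={c@B0} | OUT={c@B0}
  B2: | IN={c@B0} | OUT={c@B0, d@B2}
  B3: | IN={c@B0, d@B2} | OUT={a@B3, c@B0, d@B2}
  B4: | IN={a@B3, c@B0, d@B2} | OUT={a@B4, c@B0, d@B2}

Merge at B1: IN[B1] = OUT[B0] = {c@B0}
Applying B1's transfer function to that IN value gives OUT[B1] (row B1 above).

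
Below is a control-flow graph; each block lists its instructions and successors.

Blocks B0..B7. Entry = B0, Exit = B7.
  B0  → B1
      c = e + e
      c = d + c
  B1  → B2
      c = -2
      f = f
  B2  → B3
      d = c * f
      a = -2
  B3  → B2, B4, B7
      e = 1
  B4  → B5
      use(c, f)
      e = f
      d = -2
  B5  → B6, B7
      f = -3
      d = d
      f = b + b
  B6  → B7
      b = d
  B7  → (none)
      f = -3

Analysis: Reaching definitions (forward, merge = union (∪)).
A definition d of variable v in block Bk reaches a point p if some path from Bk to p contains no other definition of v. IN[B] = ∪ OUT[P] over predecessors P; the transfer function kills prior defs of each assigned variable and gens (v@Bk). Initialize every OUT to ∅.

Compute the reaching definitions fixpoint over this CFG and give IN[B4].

Converged values:
  B0: | IN={} | OUT={c@B0}
  B1: | IN={c@B0} | OUT={c@B1, f@B1}
  B2: | IN={a@B2, c@B1, d@B2, e@B3, f@B1} | OUT={a@B2, c@B1, d@B2, e@B3, f@B1}
  B3: | IN={a@B2, c@B1, d@B2, e@B3, f@B1} | OUT={a@B2, c@B1, d@B2, e@B3, f@B1}
  B4: | IN={a@B2, c@B1, d@B2, e@B3, f@B1} | OUT={a@B2, c@B1, d@B4, e@B4, f@B1}
  B5: | IN={a@B2, c@B1, d@B4, e@B4, f@B1} | OUT={a@B2, c@B1, d@B5, e@B4, f@B5}
  B6: | IN={a@B2, c@B1, d@B5, e@B4, f@B5} | OUT={a@B2, b@B6, c@B1, d@B5, e@B4, f@B5}
  B7: | IN={a@B2, b@B6, c@B1, d@B2, d@B5, e@B3, e@B4, f@B1, f@B5} | OUT={a@B2, b@B6, c@B1, d@B2, d@B5, e@B3, e@B4, f@B7}

Merge at B4: IN[B4] = OUT[B3] = {a@B2, c@B1, d@B2, e@B3, f@B1}

Answer: {a@B2, c@B1, d@B2, e@B3, f@B1}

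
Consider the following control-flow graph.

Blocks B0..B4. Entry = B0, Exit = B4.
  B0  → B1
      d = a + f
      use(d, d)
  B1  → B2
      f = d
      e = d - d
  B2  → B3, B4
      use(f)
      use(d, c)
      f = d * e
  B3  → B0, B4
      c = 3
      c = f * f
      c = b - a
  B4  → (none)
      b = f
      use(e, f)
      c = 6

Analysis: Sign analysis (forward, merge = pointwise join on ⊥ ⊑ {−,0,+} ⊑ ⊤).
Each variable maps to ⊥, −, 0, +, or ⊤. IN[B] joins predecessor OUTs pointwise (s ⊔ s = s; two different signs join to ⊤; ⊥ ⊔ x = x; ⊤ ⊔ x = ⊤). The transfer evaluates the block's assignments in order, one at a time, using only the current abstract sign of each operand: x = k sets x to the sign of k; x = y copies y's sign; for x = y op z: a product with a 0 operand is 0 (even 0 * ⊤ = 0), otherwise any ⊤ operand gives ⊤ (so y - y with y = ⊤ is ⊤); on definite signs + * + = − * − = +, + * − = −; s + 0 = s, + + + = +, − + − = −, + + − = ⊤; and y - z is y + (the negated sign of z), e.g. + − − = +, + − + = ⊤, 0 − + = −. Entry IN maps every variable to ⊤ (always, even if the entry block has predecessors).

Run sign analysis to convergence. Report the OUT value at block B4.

Answer: {a: ⊤, b: ⊤, c: +, d: ⊤, e: ⊤, f: ⊤}

Trace:
Converged values:
  B0: | IN=(all ⊤) | OUT=(all ⊤)
  B1: | IN=(all ⊤) | OUT=(all ⊤)
  B2: | IN=(all ⊤) | OUT=(all ⊤)
  B3: | IN=(all ⊤) | OUT=(all ⊤)
  B4: | IN=(all ⊤) | OUT={c:+; rest ⊤}

Merge at B4: IN[B4] = OUT[B2] ⊔ OUT[B3] = {a: ⊤, b: ⊤, c: ⊤, d: ⊤, e: ⊤, f: ⊤}
Applying B4's transfer function to that IN value gives OUT[B4] (row B4 above).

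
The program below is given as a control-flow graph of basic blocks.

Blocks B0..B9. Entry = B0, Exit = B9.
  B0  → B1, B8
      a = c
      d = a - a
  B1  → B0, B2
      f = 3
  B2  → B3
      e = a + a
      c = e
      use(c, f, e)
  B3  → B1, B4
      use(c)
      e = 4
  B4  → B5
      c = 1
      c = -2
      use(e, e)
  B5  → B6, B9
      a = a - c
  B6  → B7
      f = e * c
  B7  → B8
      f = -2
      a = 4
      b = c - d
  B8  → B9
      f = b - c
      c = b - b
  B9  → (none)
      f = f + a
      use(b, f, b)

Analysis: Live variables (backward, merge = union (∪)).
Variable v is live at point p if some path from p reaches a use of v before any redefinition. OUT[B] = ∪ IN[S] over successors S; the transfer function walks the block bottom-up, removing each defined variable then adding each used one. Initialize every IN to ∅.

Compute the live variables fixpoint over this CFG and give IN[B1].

Converged values:
  B0:  IN={b, c}  OUT={a, b, c, d}
  B1:  IN={a, b, c, d}  OUT={a, b, c, d, f}
  B2:  IN={a, b, d, f}  OUT={a, b, c, d, f}
  B3:  IN={a, b, c, d, f}  OUT={a, b, c, d, e, f}
  B4:  IN={a, b, d, e, f}  OUT={a, b, c, d, e, f}
  B5:  IN={a, b, c, d, e, f}  OUT={a, b, c, d, e, f}
  B6:  IN={c, d, e}  OUT={c, d}
  B7:  IN={c, d}  OUT={a, b, c}
  B8:  IN={a, b, c}  OUT={a, b, f}
  B9:  IN={a, b, f}  OUT={}

Merge at B1: OUT[B1] = IN[B0] ⊔ IN[B2] = {a, b, c, d, f}
Applying B1's transfer function to that OUT value gives IN[B1] (row B1 above).

Answer: {a, b, c, d}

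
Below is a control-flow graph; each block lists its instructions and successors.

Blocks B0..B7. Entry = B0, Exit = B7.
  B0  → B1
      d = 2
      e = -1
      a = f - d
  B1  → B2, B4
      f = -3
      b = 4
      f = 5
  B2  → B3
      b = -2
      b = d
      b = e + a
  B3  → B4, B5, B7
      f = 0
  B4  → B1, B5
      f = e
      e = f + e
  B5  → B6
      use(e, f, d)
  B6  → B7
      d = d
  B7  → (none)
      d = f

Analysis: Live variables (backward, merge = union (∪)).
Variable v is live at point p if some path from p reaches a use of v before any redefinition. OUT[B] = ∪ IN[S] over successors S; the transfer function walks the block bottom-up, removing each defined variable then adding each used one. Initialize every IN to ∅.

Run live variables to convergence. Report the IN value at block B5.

Answer: {d, e, f}

Trace:
Fixpoint table:
  B0: | IN={f} | OUT={a, d, e}
  B1: | IN={a, d, e} | OUT={a, d, e}
  B2: | IN={a, d, e} | OUT={a, d, e}
  B3: | IN={a, d, e} | OUT={a, d, e, f}
  B4: | IN={a, d, e} | OUT={a, d, e, f}
  B5: | IN={d, e, f} | OUT={d, f}
  B6: | IN={d, f} | OUT={f}
  B7: | IN={f} | OUT={}

Merge at B5: OUT[B5] = IN[B6] = {d, f}
Applying B5's transfer function to that OUT value gives IN[B5] (row B5 above).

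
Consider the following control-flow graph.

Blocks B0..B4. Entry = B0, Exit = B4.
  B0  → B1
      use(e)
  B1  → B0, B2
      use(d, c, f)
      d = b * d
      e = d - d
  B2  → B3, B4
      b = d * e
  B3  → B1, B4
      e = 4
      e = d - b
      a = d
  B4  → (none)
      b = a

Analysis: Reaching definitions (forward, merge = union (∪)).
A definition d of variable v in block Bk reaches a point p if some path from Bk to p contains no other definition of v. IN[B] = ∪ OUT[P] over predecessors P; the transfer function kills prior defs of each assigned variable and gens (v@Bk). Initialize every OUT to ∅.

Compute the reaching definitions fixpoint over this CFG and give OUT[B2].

Fixpoint table:
  B0:   IN={a@B3, b@B2, d@B1, e@B1}   OUT={a@B3, b@B2, d@B1, e@B1}
  B1:   IN={a@B3, b@B2, d@B1, e@B1, e@B3}   OUT={a@B3, b@B2, d@B1, e@B1}
  B2:   IN={a@B3, b@B2, d@B1, e@B1}   OUT={a@B3, b@B2, d@B1, e@B1}
  B3:   IN={a@B3, b@B2, d@B1, e@B1}   OUT={a@B3, b@B2, d@B1, e@B3}
  B4:   IN={a@B3, b@B2, d@B1, e@B1, e@B3}   OUT={a@B3, b@B4, d@B1, e@B1, e@B3}

Merge at B2: IN[B2] = OUT[B1] = {a@B3, b@B2, d@B1, e@B1}
Applying B2's transfer function to that IN value gives OUT[B2] (row B2 above).

Answer: {a@B3, b@B2, d@B1, e@B1}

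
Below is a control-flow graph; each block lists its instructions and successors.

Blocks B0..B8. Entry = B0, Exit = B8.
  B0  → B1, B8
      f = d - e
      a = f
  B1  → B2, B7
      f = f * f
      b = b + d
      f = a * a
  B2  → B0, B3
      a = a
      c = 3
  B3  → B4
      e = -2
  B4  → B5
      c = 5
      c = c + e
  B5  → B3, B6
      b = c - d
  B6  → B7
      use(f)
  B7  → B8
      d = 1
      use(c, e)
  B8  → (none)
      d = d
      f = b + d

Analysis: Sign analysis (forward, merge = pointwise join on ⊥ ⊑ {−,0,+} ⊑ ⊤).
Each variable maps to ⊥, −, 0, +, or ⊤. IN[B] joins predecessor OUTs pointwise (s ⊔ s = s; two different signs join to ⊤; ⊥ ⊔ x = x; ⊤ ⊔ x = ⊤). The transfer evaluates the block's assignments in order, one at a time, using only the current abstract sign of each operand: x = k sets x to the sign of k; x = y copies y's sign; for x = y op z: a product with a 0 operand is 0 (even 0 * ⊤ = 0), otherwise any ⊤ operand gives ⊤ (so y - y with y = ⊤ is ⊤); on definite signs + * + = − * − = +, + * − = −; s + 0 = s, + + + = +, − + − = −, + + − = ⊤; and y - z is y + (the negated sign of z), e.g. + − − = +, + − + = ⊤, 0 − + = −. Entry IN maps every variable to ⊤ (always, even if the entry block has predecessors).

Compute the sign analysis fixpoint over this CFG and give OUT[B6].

Per-block solution:
  B0:  IN=(all ⊤)  OUT=(all ⊤)
  B1:  IN=(all ⊤)  OUT=(all ⊤)
  B2:  IN=(all ⊤)  OUT={c:+; rest ⊤}
  B3:  IN=(all ⊤)  OUT={e:-; rest ⊤}
  B4:  IN={e:-; rest ⊤}  OUT={e:-; rest ⊤}
  B5:  IN={e:-; rest ⊤}  OUT={e:-; rest ⊤}
  B6:  IN={e:-; rest ⊤}  OUT={e:-; rest ⊤}
  B7:  IN=(all ⊤)  OUT={d:+; rest ⊤}
  B8:  IN=(all ⊤)  OUT=(all ⊤)

Merge at B6: IN[B6] = OUT[B5] = {a: ⊤, b: ⊤, c: ⊤, d: ⊤, e: -, f: ⊤}
Applying B6's transfer function to that IN value gives OUT[B6] (row B6 above).

Answer: {a: ⊤, b: ⊤, c: ⊤, d: ⊤, e: -, f: ⊤}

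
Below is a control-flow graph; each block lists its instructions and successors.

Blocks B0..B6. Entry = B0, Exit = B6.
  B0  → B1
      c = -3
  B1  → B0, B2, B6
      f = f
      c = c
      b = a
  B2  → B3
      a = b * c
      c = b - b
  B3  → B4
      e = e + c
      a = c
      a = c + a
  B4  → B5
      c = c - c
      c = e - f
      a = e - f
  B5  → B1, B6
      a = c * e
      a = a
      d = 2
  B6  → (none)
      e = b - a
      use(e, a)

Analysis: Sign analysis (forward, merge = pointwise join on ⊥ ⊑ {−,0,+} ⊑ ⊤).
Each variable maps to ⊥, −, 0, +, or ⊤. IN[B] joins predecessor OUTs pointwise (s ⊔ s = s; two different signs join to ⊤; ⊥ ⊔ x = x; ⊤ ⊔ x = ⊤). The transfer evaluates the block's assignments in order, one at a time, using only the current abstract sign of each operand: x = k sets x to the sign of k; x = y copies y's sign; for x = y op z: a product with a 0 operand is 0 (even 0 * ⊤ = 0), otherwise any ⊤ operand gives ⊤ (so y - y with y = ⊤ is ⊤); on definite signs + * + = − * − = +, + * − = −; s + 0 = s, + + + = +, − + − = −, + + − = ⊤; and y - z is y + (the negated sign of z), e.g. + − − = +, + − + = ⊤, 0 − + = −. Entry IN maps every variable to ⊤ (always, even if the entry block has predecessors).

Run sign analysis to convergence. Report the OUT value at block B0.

Answer: {a: ⊤, b: ⊤, c: -, d: ⊤, e: ⊤, f: ⊤}

Derivation:
Fixpoint table:
  B0: | IN=(all ⊤) | OUT={c:-; rest ⊤}
  B1: | IN=(all ⊤) | OUT=(all ⊤)
  B2: | IN=(all ⊤) | OUT=(all ⊤)
  B3: | IN=(all ⊤) | OUT=(all ⊤)
  B4: | IN=(all ⊤) | OUT=(all ⊤)
  B5: | IN=(all ⊤) | OUT={d:+; rest ⊤}
  B6: | IN=(all ⊤) | OUT=(all ⊤)

Merge at B0 (entry node, so the boundary value (all ⊤) is joined with the incoming edge(s)): IN[B0] = (all ⊤) ⊔ OUT[B1] = {a: ⊤, b: ⊤, c: ⊤, d: ⊤, e: ⊤, f: ⊤}
Applying B0's transfer function to that IN value gives OUT[B0] (row B0 above).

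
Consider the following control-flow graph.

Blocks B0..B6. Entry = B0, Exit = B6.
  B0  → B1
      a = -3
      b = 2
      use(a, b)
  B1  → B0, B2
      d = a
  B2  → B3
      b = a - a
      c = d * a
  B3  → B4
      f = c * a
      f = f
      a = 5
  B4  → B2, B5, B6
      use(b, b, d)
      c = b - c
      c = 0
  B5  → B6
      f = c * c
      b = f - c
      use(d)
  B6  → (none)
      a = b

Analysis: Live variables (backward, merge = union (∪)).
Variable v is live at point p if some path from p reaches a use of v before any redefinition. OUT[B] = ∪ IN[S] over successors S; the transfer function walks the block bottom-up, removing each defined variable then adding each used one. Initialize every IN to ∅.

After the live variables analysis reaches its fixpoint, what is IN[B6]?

Answer: {b}

Derivation:
Fixpoint table:
  B0: | IN={} | OUT={a}
  B1: | IN={a} | OUT={a, d}
  B2: | IN={a, d} | OUT={a, b, c, d}
  B3: | IN={a, b, c, d} | OUT={a, b, c, d}
  B4: | IN={a, b, c, d} | OUT={a, b, c, d}
  B5: | IN={c, d} | OUT={b}
  B6: | IN={b} | OUT={}

B6 is the boundary node: OUT[B6] = {}
Applying B6's transfer function to that OUT value gives IN[B6] (row B6 above).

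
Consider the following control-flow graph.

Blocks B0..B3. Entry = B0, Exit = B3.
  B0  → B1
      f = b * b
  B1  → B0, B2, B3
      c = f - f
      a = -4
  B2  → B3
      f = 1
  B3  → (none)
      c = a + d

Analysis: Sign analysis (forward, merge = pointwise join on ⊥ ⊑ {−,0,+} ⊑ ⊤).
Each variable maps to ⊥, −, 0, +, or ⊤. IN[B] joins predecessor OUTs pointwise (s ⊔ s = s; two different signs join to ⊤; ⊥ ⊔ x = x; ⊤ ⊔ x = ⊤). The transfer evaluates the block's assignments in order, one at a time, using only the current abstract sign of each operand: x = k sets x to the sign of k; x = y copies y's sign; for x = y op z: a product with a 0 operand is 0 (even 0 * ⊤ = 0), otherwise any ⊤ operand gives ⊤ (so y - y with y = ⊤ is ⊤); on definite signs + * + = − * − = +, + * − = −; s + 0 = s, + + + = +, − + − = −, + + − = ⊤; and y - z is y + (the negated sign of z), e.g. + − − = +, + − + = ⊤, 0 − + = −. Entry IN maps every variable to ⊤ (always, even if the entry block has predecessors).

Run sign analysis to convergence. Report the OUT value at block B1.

Per-block solution:
  B0:   IN=(all ⊤)   OUT=(all ⊤)
  B1:   IN=(all ⊤)   OUT={a:-; rest ⊤}
  B2:   IN={a:-; rest ⊤}   OUT={a:-, f:+; rest ⊤}
  B3:   IN={a:-; rest ⊤}   OUT={a:-; rest ⊤}

Merge at B1: IN[B1] = OUT[B0] = {a: ⊤, b: ⊤, c: ⊤, d: ⊤, e: ⊤, f: ⊤}
Applying B1's transfer function to that IN value gives OUT[B1] (row B1 above).

Answer: {a: -, b: ⊤, c: ⊤, d: ⊤, e: ⊤, f: ⊤}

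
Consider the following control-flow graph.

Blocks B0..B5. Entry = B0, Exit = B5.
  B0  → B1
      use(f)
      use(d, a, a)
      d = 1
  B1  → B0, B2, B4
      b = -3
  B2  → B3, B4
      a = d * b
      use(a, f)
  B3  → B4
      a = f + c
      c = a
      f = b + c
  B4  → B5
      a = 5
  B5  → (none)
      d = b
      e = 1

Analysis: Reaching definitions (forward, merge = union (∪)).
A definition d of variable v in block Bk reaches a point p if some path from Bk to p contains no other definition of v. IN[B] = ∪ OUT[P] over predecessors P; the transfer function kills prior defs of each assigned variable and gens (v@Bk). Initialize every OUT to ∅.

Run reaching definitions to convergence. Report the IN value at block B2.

Per-block solution:
  B0: | IN={b@B1, d@B0} | OUT={b@B1, d@B0}
  B1: | IN={b@B1, d@B0} | OUT={b@B1, d@B0}
  B2: | IN={b@B1, d@B0} | OUT={a@B2, b@B1, d@B0}
  B3: | IN={a@B2, b@B1, d@B0} | OUT={a@B3, b@B1, c@B3, d@B0, f@B3}
  B4: | IN={a@B2, a@B3, b@B1, c@B3, d@B0, f@B3} | OUT={a@B4, b@B1, c@B3, d@B0, f@B3}
  B5: | IN={a@B4, b@B1, c@B3, d@B0, f@B3} | OUT={a@B4, b@B1, c@B3, d@B5, e@B5, f@B3}

Merge at B2: IN[B2] = OUT[B1] = {b@B1, d@B0}

Answer: {b@B1, d@B0}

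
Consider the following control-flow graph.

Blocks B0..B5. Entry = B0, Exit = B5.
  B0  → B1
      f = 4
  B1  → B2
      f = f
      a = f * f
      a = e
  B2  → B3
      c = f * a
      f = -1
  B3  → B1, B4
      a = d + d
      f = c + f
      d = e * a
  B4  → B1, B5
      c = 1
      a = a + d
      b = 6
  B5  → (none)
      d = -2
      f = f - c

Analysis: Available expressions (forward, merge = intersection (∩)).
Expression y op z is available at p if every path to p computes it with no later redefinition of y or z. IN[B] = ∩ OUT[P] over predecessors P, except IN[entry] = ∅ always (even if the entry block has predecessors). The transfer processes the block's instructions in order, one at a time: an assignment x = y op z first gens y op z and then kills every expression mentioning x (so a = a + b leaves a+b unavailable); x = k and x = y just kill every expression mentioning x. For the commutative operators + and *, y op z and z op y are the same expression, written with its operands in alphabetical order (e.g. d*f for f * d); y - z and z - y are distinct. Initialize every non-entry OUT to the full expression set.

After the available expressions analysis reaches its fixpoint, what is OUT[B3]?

Per-block solution:
  B0:  IN={}  OUT={}
  B1:  IN={}  OUT={f*f}
  B2:  IN={f*f}  OUT={}
  B3:  IN={}  OUT={a*e}
  B4:  IN={a*e}  OUT={}
  B5:  IN={}  OUT={}

Merge at B3: IN[B3] = OUT[B2] = {}
Applying B3's transfer function to that IN value gives OUT[B3] (row B3 above).

Answer: {a*e}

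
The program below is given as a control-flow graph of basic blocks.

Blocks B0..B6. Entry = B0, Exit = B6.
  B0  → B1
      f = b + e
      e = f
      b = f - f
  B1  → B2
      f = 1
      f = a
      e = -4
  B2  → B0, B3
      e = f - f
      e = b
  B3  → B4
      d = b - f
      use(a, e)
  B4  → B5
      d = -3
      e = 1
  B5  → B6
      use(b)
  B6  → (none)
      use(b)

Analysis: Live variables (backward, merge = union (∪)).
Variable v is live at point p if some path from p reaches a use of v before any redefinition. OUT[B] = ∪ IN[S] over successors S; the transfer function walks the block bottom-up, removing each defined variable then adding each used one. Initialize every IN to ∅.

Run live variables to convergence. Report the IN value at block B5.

Per-block solution:
  B0:  IN={a, b, e}  OUT={a, b}
  B1:  IN={a, b}  OUT={a, b, f}
  B2:  IN={a, b, f}  OUT={a, b, e, f}
  B3:  IN={a, b, e, f}  OUT={b}
  B4:  IN={b}  OUT={b}
  B5:  IN={b}  OUT={b}
  B6:  IN={b}  OUT={}

Merge at B5: OUT[B5] = IN[B6] = {b}
Applying B5's transfer function to that OUT value gives IN[B5] (row B5 above).

Answer: {b}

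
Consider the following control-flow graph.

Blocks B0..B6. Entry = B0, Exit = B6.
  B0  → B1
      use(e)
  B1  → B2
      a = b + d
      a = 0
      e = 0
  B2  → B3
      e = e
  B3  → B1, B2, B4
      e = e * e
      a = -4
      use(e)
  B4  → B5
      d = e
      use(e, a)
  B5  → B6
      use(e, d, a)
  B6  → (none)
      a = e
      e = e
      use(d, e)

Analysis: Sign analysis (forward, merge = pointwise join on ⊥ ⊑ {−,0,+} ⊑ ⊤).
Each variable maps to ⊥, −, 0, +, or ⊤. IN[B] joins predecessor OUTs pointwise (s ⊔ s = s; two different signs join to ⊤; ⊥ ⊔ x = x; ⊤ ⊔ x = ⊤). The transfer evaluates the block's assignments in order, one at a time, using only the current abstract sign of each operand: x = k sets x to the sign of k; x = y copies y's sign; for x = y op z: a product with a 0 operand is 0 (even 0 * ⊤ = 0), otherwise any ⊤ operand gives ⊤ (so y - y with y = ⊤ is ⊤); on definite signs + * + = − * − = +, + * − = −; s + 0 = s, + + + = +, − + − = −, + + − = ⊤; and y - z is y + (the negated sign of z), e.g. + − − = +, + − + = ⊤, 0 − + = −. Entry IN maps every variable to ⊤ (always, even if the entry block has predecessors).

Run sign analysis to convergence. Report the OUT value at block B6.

Answer: {a: 0, b: ⊤, c: ⊤, d: 0, e: 0, f: ⊤}

Trace:
Fixpoint table:
  B0:  IN=(all ⊤)  OUT=(all ⊤)
  B1:  IN=(all ⊤)  OUT={a:0, e:0; rest ⊤}
  B2:  IN={e:0; rest ⊤}  OUT={e:0; rest ⊤}
  B3:  IN={e:0; rest ⊤}  OUT={a:-, e:0; rest ⊤}
  B4:  IN={a:-, e:0; rest ⊤}  OUT={a:-, d:0, e:0; rest ⊤}
  B5:  IN={a:-, d:0, e:0; rest ⊤}  OUT={a:-, d:0, e:0; rest ⊤}
  B6:  IN={a:-, d:0, e:0; rest ⊤}  OUT={a:0, d:0, e:0; rest ⊤}

Merge at B6: IN[B6] = OUT[B5] = {a: -, b: ⊤, c: ⊤, d: 0, e: 0, f: ⊤}
Applying B6's transfer function to that IN value gives OUT[B6] (row B6 above).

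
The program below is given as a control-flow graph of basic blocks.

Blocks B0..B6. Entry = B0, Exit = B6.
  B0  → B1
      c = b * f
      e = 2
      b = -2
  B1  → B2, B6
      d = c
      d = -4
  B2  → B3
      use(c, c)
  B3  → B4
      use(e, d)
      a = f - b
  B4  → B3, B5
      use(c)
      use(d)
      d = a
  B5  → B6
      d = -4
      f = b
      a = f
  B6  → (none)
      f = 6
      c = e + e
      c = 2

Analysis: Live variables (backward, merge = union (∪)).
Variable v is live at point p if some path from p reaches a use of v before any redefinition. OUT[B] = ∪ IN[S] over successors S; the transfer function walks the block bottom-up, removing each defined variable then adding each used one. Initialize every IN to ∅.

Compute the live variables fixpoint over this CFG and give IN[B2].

Answer: {b, c, d, e, f}

Working:
Fixpoint table:
  B0: | IN={b, f} | OUT={b, c, e, f}
  B1: | IN={b, c, e, f} | OUT={b, c, d, e, f}
  B2: | IN={b, c, d, e, f} | OUT={b, c, d, e, f}
  B3: | IN={b, c, d, e, f} | OUT={a, b, c, d, e, f}
  B4: | IN={a, b, c, d, e, f} | OUT={b, c, d, e, f}
  B5: | IN={b, e} | OUT={e}
  B6: | IN={e} | OUT={}

Merge at B2: OUT[B2] = IN[B3] = {b, c, d, e, f}
Applying B2's transfer function to that OUT value gives IN[B2] (row B2 above).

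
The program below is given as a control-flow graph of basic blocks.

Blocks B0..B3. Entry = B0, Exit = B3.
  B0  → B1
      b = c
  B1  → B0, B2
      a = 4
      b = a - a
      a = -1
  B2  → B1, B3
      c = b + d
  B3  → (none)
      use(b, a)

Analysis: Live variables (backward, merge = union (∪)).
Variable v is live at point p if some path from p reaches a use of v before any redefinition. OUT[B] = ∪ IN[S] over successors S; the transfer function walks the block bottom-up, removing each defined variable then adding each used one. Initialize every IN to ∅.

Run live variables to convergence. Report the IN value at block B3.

Answer: {a, b}

Working:
Converged values:
  B0:  IN={c, d}  OUT={c, d}
  B1:  IN={c, d}  OUT={a, b, c, d}
  B2:  IN={a, b, d}  OUT={a, b, c, d}
  B3:  IN={a, b}  OUT={}

B3 is the boundary node: OUT[B3] = {}
Applying B3's transfer function to that OUT value gives IN[B3] (row B3 above).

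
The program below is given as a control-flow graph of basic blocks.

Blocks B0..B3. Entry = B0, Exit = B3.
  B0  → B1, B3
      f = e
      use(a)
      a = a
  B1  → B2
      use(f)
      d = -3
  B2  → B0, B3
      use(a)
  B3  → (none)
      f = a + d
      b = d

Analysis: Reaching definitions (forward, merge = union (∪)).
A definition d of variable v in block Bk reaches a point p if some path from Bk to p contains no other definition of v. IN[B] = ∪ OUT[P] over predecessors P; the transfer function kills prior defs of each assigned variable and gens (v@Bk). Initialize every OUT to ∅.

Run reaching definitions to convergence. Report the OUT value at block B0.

Answer: {a@B0, d@B1, f@B0}

Derivation:
Converged values:
  B0:   IN={a@B0, d@B1, f@B0}   OUT={a@B0, d@B1, f@B0}
  B1:   IN={a@B0, d@B1, f@B0}   OUT={a@B0, d@B1, f@B0}
  B2:   IN={a@B0, d@B1, f@B0}   OUT={a@B0, d@B1, f@B0}
  B3:   IN={a@B0, d@B1, f@B0}   OUT={a@B0, b@B3, d@B1, f@B3}

Merge at B0 (entry node, so the boundary value {} is joined with the incoming edge(s)): IN[B0] = {} ⊔ OUT[B2] = {a@B0, d@B1, f@B0}
Applying B0's transfer function to that IN value gives OUT[B0] (row B0 above).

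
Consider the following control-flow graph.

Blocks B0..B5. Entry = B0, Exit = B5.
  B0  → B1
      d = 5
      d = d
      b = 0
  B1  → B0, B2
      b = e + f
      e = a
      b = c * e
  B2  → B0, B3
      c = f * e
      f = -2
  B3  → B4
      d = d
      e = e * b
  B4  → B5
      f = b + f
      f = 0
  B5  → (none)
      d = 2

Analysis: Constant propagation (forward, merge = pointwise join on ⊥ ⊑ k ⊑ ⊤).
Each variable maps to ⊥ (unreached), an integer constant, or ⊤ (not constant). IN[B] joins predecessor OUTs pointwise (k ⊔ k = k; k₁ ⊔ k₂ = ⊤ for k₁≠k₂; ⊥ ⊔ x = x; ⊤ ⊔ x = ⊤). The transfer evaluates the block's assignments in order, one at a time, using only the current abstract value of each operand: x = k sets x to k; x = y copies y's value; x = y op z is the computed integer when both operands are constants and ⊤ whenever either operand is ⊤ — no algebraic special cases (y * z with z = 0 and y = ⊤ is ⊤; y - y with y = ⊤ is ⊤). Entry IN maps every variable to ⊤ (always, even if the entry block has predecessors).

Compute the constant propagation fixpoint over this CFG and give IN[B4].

Fixpoint table:
  B0:   IN=(all ⊤)   OUT={b:0, d:5; rest ⊤}
  B1:   IN={b:0, d:5; rest ⊤}   OUT={d:5; rest ⊤}
  B2:   IN={d:5; rest ⊤}   OUT={d:5, f:-2; rest ⊤}
  B3:   IN={d:5, f:-2; rest ⊤}   OUT={d:5, f:-2; rest ⊤}
  B4:   IN={d:5, f:-2; rest ⊤}   OUT={d:5, f:0; rest ⊤}
  B5:   IN={d:5, f:0; rest ⊤}   OUT={d:2, f:0; rest ⊤}

Merge at B4: IN[B4] = OUT[B3] = {a: ⊤, b: ⊤, c: ⊤, d: 5, e: ⊤, f: -2}

Answer: {a: ⊤, b: ⊤, c: ⊤, d: 5, e: ⊤, f: -2}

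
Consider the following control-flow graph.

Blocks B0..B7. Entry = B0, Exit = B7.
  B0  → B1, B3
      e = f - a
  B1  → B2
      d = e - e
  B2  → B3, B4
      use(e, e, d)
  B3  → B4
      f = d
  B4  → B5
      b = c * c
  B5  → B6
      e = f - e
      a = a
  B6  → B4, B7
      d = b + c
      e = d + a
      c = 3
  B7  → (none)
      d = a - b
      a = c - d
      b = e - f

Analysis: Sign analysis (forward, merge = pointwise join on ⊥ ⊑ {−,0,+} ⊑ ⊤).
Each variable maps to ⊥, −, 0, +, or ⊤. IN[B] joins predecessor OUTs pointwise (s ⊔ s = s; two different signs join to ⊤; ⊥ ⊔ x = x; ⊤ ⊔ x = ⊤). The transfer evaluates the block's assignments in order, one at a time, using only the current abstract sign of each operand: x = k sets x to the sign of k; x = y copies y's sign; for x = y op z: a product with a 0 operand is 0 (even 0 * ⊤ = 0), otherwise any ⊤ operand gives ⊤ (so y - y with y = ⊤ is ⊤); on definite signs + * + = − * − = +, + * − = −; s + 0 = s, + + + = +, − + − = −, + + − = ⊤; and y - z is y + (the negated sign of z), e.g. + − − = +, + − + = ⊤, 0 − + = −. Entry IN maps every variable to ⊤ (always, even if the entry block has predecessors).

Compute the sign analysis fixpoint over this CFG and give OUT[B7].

Per-block solution:
  B0: | IN=(all ⊤) | OUT=(all ⊤)
  B1: | IN=(all ⊤) | OUT=(all ⊤)
  B2: | IN=(all ⊤) | OUT=(all ⊤)
  B3: | IN=(all ⊤) | OUT=(all ⊤)
  B4: | IN=(all ⊤) | OUT=(all ⊤)
  B5: | IN=(all ⊤) | OUT=(all ⊤)
  B6: | IN=(all ⊤) | OUT={c:+; rest ⊤}
  B7: | IN={c:+; rest ⊤} | OUT={c:+; rest ⊤}

Merge at B7: IN[B7] = OUT[B6] = {a: ⊤, b: ⊤, c: +, d: ⊤, e: ⊤, f: ⊤}
Applying B7's transfer function to that IN value gives OUT[B7] (row B7 above).

Answer: {a: ⊤, b: ⊤, c: +, d: ⊤, e: ⊤, f: ⊤}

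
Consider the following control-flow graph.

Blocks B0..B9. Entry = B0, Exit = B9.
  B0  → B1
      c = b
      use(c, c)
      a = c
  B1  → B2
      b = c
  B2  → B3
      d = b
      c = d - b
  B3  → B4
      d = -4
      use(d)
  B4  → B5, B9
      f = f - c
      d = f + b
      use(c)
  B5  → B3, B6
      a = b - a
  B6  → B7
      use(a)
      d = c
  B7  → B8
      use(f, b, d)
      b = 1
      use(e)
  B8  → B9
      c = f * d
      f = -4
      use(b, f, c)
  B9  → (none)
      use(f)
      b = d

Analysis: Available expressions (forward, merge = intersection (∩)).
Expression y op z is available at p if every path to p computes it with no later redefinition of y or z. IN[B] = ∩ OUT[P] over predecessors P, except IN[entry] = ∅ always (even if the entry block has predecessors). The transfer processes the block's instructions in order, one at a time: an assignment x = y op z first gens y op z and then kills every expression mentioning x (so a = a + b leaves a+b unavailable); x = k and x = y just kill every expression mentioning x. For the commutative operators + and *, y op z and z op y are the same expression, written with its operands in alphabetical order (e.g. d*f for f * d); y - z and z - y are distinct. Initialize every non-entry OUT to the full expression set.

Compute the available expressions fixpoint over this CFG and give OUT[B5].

Converged values:
  B0:  IN={}  OUT={}
  B1:  IN={}  OUT={}
  B2:  IN={}  OUT={d-b}
  B3:  IN={}  OUT={}
  B4:  IN={}  OUT={b+f}
  B5:  IN={b+f}  OUT={b+f}
  B6:  IN={b+f}  OUT={b+f}
  B7:  IN={b+f}  OUT={}
  B8:  IN={}  OUT={}
  B9:  IN={}  OUT={}

Merge at B5: IN[B5] = OUT[B4] = {b+f}
Applying B5's transfer function to that IN value gives OUT[B5] (row B5 above).

Answer: {b+f}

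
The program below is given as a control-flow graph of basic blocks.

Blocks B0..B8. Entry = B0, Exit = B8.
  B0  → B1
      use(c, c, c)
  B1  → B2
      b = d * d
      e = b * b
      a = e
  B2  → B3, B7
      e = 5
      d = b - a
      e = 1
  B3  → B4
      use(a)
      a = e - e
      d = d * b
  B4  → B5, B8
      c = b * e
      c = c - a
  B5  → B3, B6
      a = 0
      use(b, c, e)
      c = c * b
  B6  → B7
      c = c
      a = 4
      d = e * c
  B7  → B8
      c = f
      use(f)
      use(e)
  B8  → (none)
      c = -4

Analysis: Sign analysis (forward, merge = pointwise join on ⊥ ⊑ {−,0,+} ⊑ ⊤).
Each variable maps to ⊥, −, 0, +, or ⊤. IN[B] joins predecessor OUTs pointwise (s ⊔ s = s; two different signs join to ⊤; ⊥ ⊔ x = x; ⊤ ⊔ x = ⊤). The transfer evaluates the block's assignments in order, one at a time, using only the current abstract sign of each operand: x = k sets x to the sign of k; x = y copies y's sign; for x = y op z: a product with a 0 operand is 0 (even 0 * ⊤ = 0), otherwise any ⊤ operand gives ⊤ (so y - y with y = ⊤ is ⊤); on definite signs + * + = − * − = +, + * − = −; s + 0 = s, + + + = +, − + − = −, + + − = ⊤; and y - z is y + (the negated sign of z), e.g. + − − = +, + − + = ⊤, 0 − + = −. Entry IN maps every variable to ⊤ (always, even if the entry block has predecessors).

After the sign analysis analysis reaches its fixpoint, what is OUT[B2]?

Answer: {a: ⊤, b: ⊤, c: ⊤, d: ⊤, e: +, f: ⊤}

Working:
Per-block solution:
  B0:  IN=(all ⊤)  OUT=(all ⊤)
  B1:  IN=(all ⊤)  OUT=(all ⊤)
  B2:  IN=(all ⊤)  OUT={e:+; rest ⊤}
  B3:  IN={e:+; rest ⊤}  OUT={e:+; rest ⊤}
  B4:  IN={e:+; rest ⊤}  OUT={e:+; rest ⊤}
  B5:  IN={e:+; rest ⊤}  OUT={a:0, e:+; rest ⊤}
  B6:  IN={a:0, e:+; rest ⊤}  OUT={a:+, e:+; rest ⊤}
  B7:  IN={e:+; rest ⊤}  OUT={e:+; rest ⊤}
  B8:  IN={e:+; rest ⊤}  OUT={c:-, e:+; rest ⊤}

Merge at B2: IN[B2] = OUT[B1] = {a: ⊤, b: ⊤, c: ⊤, d: ⊤, e: ⊤, f: ⊤}
Applying B2's transfer function to that IN value gives OUT[B2] (row B2 above).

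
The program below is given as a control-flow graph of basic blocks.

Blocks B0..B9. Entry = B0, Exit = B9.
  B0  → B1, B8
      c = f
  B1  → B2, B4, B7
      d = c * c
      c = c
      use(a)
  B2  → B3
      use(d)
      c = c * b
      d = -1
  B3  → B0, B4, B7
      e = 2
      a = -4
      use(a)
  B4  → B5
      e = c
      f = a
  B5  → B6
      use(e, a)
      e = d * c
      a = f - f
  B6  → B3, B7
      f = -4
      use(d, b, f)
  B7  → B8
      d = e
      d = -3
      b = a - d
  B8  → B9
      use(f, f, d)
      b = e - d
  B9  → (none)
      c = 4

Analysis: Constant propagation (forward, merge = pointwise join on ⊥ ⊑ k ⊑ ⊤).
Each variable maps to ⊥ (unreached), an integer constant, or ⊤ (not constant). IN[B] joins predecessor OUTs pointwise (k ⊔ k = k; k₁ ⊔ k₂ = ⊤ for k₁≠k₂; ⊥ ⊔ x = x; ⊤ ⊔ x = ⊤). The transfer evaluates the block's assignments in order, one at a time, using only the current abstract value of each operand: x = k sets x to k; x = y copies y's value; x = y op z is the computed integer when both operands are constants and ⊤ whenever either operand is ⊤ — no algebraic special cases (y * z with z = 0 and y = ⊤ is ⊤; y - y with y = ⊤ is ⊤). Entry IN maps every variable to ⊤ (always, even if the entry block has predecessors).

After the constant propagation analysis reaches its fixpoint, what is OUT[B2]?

Answer: {a: ⊤, b: ⊤, c: ⊤, d: -1, e: ⊤, f: ⊤}

Working:
Converged values:
  B0:  IN=(all ⊤)  OUT=(all ⊤)
  B1:  IN=(all ⊤)  OUT=(all ⊤)
  B2:  IN=(all ⊤)  OUT={d:-1; rest ⊤}
  B3:  IN=(all ⊤)  OUT={a:-4, e:2; rest ⊤}
  B4:  IN=(all ⊤)  OUT=(all ⊤)
  B5:  IN=(all ⊤)  OUT=(all ⊤)
  B6:  IN=(all ⊤)  OUT={f:-4; rest ⊤}
  B7:  IN=(all ⊤)  OUT={d:-3; rest ⊤}
  B8:  IN=(all ⊤)  OUT=(all ⊤)
  B9:  IN=(all ⊤)  OUT={c:4; rest ⊤}

Merge at B2: IN[B2] = OUT[B1] = {a: ⊤, b: ⊤, c: ⊤, d: ⊤, e: ⊤, f: ⊤}
Applying B2's transfer function to that IN value gives OUT[B2] (row B2 above).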